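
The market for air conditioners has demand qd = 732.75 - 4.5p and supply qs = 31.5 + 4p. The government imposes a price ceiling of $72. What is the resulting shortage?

Shortage = 89.25

Equilibrium price would be p* = 82.5, so the ceiling at 72 binds.
At p = 72: qd = 732.75 − 4.5(72) = 408.75, qs = 31.5 + 4(72) = 319.5.
Shortage = 408.75 − 319.5 = 89.25.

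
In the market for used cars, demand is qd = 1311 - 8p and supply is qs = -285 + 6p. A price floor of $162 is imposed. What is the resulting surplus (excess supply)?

Equilibrium price would be p* = 114, so the floor at 162 binds.
At p = 162: qd = 15, qs = 687.
Surplus = 687 − 15 = 672.

Surplus = 672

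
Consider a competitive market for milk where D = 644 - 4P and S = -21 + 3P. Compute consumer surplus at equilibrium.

Consumer surplus = 8712

Equilibrium: 644 - 4P = -21 + 3P gives P* = 95, Q* = 264.
Demand choke price (D = 0): P = 161.
CS = ½(161 − 95)(264) = 8712.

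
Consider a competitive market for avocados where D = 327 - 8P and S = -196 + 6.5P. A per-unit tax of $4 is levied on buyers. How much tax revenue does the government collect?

Pre-tax equilibrium: P* = 1046/29, Q* = 1115/29.
Tax on buyers shifts demand to D = 327 − 8(P + 4) = 295 - 8P.
295 - 8P = -196 + 6.5P gives seller price Ps = 982/29; buyers pay Pb = 982/29 + 4 = 1098/29.
New quantity: Q = 327 − 8(1098/29) = 699/29.
Revenue = 4 × 699/29 = 2796/29.

Tax revenue = 2796/29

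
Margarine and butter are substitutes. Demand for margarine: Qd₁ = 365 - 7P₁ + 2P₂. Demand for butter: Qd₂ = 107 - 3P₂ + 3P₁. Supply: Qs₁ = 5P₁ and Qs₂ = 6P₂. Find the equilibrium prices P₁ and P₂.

P₁ = 3499/102, P₂ = 793/34

Market 1: 365 - 7P₁ + 2P₂ = 5P₁ → 12P₁ - 2P₂ = 365.
Market 2: 9P₂ - 3P₁ = 107.
Eliminating P₂: 9×(1) + 2×(2) gives 102P₁ = 3499, so P₁ = 3499/102.
Back-substitute into (2): P₂ = (107 + 3×3499/102) / 9 = 793/34.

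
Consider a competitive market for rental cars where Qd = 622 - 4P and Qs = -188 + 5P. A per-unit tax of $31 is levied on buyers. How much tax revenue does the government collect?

Pre-tax equilibrium: P* = 90, Q* = 262.
Tax on buyers shifts demand to Qd = 622 − 4(P + 31) = 498 - 4P.
498 - 4P = -188 + 5P gives seller price Ps = 686/9; buyers pay Pb = 686/9 + 31 = 965/9.
New quantity: Q = 622 − 4(965/9) = 1738/9.
Revenue = 31 × 1738/9 = 53878/9.

Tax revenue = 53878/9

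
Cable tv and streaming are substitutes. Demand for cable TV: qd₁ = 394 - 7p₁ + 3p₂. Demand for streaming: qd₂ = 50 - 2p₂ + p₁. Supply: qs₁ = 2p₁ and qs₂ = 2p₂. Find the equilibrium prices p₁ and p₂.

p₁ = 1726/33, p₂ = 844/33

Market 1: 394 - 7p₁ + 3p₂ = 2p₁ → 9p₁ - 3p₂ = 394.
Market 2: 4p₂ - p₁ = 50.
Eliminating p₂: 4×(1) + 3×(2) gives 33p₁ = 1726, so p₁ = 1726/33.
Back-substitute into (2): p₂ = (50 + 1×1726/33) / 4 = 844/33.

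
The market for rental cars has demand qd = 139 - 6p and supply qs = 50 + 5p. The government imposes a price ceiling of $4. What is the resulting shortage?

Equilibrium price would be p* = 89/11, so the ceiling at 4 binds.
At p = 4: qd = 139 − 6(4) = 115, qs = 50 + 5(4) = 70.
Shortage = 115 − 70 = 45.

Shortage = 45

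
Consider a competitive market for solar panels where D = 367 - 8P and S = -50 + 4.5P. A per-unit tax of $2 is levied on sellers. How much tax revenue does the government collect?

Pre-tax equilibrium: P* = 33.36, Q* = 100.12.
Tax on sellers shifts supply to S = -50 + 4.5(P − 2) = -59 + 4.5P.
367 - 8P = -59 + 4.5P gives buyer price Pb = 34.08; sellers receive Ps = 34.08 − 2 = 32.08.
New quantity: Q = 367 − 8(34.08) = 94.36.
Revenue = 2 × 94.36 = 188.72.

Tax revenue = 188.72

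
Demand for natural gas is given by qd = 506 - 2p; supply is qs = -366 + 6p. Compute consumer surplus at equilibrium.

Equilibrium: 506 - 2p = -366 + 6p gives p* = 109, q* = 288.
Demand choke price (qd = 0): p = 253.
CS = ½(253 − 109)(288) = 20736.

Consumer surplus = 20736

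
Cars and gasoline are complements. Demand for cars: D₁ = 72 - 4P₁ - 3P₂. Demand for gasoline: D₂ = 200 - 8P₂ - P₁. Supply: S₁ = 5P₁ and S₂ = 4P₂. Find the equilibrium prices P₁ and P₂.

P₁ = 88/35, P₂ = 576/35

Market 1: 72 - 4P₁ - 3P₂ = 5P₁ → 9P₁ + 3P₂ = 72.
Market 2: 12P₂ + P₁ = 200.
Eliminating P₂: 12×(1) − 3×(2) gives 105P₁ = 264, so P₁ = 88/35.
Back-substitute into (2): P₂ = (200 − 1×88/35) / 12 = 576/35.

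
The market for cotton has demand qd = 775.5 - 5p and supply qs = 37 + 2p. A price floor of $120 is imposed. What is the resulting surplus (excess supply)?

Equilibrium price would be p* = 105.5, so the floor at 120 binds.
At p = 120: qd = 175.5, qs = 277.
Surplus = 277 − 175.5 = 101.5.

Surplus = 101.5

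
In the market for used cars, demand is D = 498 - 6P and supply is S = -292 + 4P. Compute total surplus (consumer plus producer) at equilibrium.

Equilibrium: 498 - 6P = -292 + 4P gives P* = 79, Q* = 24.
Demand choke price: P = 83; supply starts at P = 73.
CS = ½(83 − 79)(24) = 48; PS = ½(79 − 73)(24) = 72.

Total surplus = 120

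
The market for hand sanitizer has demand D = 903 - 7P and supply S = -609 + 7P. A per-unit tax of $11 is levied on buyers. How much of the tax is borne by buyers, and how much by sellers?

Pre-tax equilibrium: P* = 108, Q* = 147.
Tax on buyers shifts demand to D = 903 − 7(P + 11) = 826 - 7P.
826 - 7P = -609 + 7P gives seller price Ps = 102.5; buyers pay Pb = 102.5 + 11 = 113.5.
New quantity: Q = 903 − 7(113.5) = 108.5.
Buyer burden = 113.5 − 108 = 5.5; seller burden = 108 − 102.5 = 5.5.

Buyers bear $5.5, sellers bear $5.5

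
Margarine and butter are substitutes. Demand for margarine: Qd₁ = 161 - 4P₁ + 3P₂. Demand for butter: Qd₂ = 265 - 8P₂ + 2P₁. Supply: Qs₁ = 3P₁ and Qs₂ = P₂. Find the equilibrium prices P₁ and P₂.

Market 1: 161 - 4P₁ + 3P₂ = 3P₁ → 7P₁ - 3P₂ = 161.
Market 2: 9P₂ - 2P₁ = 265.
Eliminating P₂: 9×(1) + 3×(2) gives 57P₁ = 2244, so P₁ = 748/19.
Back-substitute into (2): P₂ = (265 + 2×748/19) / 9 = 2177/57.

P₁ = 748/19, P₂ = 2177/57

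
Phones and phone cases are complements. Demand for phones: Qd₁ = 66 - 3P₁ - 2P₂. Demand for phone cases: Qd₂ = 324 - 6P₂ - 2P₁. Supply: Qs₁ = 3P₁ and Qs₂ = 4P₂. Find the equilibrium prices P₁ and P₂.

Market 1: 66 - 3P₁ - 2P₂ = 3P₁ → 6P₁ + 2P₂ = 66.
Market 2: 10P₂ + 2P₁ = 324.
Eliminating P₂: 10×(1) − 2×(2) gives 56P₁ = 12, so P₁ = 3/14.
Back-substitute into (2): P₂ = (324 − 2×3/14) / 10 = 453/14.

P₁ = 3/14, P₂ = 453/14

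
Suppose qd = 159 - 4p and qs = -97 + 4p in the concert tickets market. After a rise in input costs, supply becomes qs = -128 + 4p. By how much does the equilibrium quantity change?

Original equilibrium: p* = 32, q* = 31.
New equilibrium: 159 - 4p = -128 + 4p, so 287 = 8p and p' = 35.875; q' = 159 − 4(35.875) = 15.5.
Change in quantity: 15.5 − 31 = -15.5.

Δq = -15.5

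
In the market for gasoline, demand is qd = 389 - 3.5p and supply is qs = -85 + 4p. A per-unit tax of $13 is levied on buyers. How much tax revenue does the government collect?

Tax revenue = 27989/15

Pre-tax equilibrium: p* = 63.2, q* = 167.8.
Tax on buyers shifts demand to qd = 389 − 3.5(p + 13) = 343.5 - 3.5p.
343.5 - 3.5p = -85 + 4p gives seller price ps = 857/15; buyers pay pb = 857/15 + 13 = 1052/15.
New quantity: q = 389 − 3.5(1052/15) = 2153/15.
Revenue = 13 × 2153/15 = 27989/15.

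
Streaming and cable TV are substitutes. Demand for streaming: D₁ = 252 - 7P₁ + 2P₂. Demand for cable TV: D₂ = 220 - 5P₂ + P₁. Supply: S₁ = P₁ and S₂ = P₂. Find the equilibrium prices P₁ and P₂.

Market 1: 252 - 7P₁ + 2P₂ = P₁ → 8P₁ - 2P₂ = 252.
Market 2: 6P₂ - P₁ = 220.
Eliminating P₂: 6×(1) + 2×(2) gives 46P₁ = 1952, so P₁ = 976/23.
Back-substitute into (2): P₂ = (220 + 1×976/23) / 6 = 1006/23.

P₁ = 976/23, P₂ = 1006/23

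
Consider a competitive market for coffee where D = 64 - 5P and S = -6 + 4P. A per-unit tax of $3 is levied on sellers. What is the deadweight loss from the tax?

Deadweight loss = 10

Pre-tax equilibrium: P* = 70/9, Q* = 226/9.
Tax on sellers shifts supply to S = -6 + 4(P − 3) = -18 + 4P.
64 - 5P = -18 + 4P gives buyer price Pb = 82/9; sellers receive Ps = 82/9 − 3 = 55/9.
New quantity: Q = 64 − 5(82/9) = 166/9.
DWL = ½ × 3 × (226/9 − 166/9) = 10.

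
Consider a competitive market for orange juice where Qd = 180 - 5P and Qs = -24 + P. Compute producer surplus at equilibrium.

Equilibrium: 180 - 5P = -24 + P gives P* = 34, Q* = 10.
Supply starts at P = 24 (where Qs = 0).
PS = ½(34 − 24)(10) = 50.

Producer surplus = 50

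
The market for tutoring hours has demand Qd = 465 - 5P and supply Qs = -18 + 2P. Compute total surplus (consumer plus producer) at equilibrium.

Total surplus = 5040

Equilibrium: 465 - 5P = -18 + 2P gives P* = 69, Q* = 120.
Demand choke price: P = 93; supply starts at P = 9.
CS = ½(93 − 69)(120) = 1440; PS = ½(69 − 9)(120) = 3600.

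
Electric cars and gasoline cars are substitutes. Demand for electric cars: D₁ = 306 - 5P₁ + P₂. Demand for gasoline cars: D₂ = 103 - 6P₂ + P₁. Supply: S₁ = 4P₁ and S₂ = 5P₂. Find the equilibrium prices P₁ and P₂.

P₁ = 3469/98, P₂ = 1233/98

Market 1: 306 - 5P₁ + P₂ = 4P₁ → 9P₁ - P₂ = 306.
Market 2: 11P₂ - P₁ = 103.
Eliminating P₂: 11×(1) + 1×(2) gives 98P₁ = 3469, so P₁ = 3469/98.
Back-substitute into (2): P₂ = (103 + 1×3469/98) / 11 = 1233/98.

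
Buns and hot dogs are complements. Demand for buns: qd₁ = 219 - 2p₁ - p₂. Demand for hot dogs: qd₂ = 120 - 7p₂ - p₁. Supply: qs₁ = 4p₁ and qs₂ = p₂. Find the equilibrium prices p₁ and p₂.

p₁ = 1632/47, p₂ = 501/47

Market 1: 219 - 2p₁ - p₂ = 4p₁ → 6p₁ + p₂ = 219.
Market 2: 8p₂ + p₁ = 120.
Eliminating p₂: 8×(1) − 1×(2) gives 47p₁ = 1632, so p₁ = 1632/47.
Back-substitute into (2): p₂ = (120 − 1×1632/47) / 8 = 501/47.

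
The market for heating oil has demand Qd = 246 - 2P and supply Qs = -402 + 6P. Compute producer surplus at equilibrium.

Producer surplus = 588

Equilibrium: 246 - 2P = -402 + 6P gives P* = 81, Q* = 84.
Supply starts at P = 67 (where Qs = 0).
PS = ½(81 − 67)(84) = 588.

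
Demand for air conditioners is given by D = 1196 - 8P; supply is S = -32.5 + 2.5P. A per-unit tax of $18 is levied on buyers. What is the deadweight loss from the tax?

Pre-tax equilibrium: P* = 117, Q* = 260.
Tax on buyers shifts demand to D = 1196 − 8(P + 18) = 1052 - 8P.
1052 - 8P = -32.5 + 2.5P gives seller price Ps = 723/7; buyers pay Pb = 723/7 + 18 = 849/7.
New quantity: Q = 1196 − 8(849/7) = 1580/7.
DWL = ½ × 18 × (260 − 1580/7) = 2160/7.

Deadweight loss = 2160/7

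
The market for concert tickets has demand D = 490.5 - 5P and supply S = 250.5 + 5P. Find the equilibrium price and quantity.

P* = 24, Q* = 370.5

Set D = S: 490.5 - 5P = 250.5 + 5P.
240 = 10P, so P* = 24.
Q* = 490.5 − 5(24) = 370.5.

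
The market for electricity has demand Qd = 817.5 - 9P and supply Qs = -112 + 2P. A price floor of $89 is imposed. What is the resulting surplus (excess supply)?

Surplus = 49.5

Equilibrium price would be P* = 84.5, so the floor at 89 binds.
At P = 89: Qd = 16.5, Qs = 66.
Surplus = 66 − 16.5 = 49.5.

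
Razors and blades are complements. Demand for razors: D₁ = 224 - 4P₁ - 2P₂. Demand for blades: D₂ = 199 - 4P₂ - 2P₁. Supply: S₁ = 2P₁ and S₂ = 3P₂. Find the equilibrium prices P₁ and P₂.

Market 1: 224 - 4P₁ - 2P₂ = 2P₁ → 6P₁ + 2P₂ = 224.
Market 2: 7P₂ + 2P₁ = 199.
Eliminating P₂: 7×(1) − 2×(2) gives 38P₁ = 1170, so P₁ = 585/19.
Back-substitute into (2): P₂ = (199 − 2×585/19) / 7 = 373/19.

P₁ = 585/19, P₂ = 373/19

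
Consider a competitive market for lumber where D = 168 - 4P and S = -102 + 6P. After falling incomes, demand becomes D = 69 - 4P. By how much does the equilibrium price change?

ΔP = -9.9

Original equilibrium: P* = 27, Q* = 60.
New equilibrium: 69 - 4P = -102 + 6P, so 171 = 10P and P' = 17.1; Q' = 69 − 4(17.1) = 0.6.
Change in price: 17.1 − 27 = -9.9.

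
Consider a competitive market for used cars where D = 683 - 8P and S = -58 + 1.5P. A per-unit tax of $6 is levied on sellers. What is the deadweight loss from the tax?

Pre-tax equilibrium: P* = 78, Q* = 59.
Tax on sellers shifts supply to S = -58 + 1.5(P − 6) = -67 + 1.5P.
683 - 8P = -67 + 1.5P gives buyer price Pb = 1500/19; sellers receive Ps = 1500/19 − 6 = 1386/19.
New quantity: Q = 683 − 8(1500/19) = 977/19.
DWL = ½ × 6 × (59 − 977/19) = 432/19.

Deadweight loss = 432/19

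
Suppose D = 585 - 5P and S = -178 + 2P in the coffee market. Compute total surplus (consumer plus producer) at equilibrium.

Equilibrium: 585 - 5P = -178 + 2P gives P* = 109, Q* = 40.
Demand choke price: P = 117; supply starts at P = 89.
CS = ½(117 − 109)(40) = 160; PS = ½(109 − 89)(40) = 400.

Total surplus = 560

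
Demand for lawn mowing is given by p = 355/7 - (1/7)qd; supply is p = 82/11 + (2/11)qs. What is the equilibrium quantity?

q* = 133.24

Set the two price expressions equal: 355/7 - (1/7)q = 82/11 + (2/11)q.
3331/77 = (25/77)q, so q* = 133.24.
p* = 355/7 − (1/7)(133.24) = 31.68.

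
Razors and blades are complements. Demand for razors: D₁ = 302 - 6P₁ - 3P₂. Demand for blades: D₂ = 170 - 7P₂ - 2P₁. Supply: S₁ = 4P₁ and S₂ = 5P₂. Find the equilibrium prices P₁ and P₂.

P₁ = 519/19, P₂ = 548/57

Market 1: 302 - 6P₁ - 3P₂ = 4P₁ → 10P₁ + 3P₂ = 302.
Market 2: 12P₂ + 2P₁ = 170.
Eliminating P₂: 12×(1) − 3×(2) gives 114P₁ = 3114, so P₁ = 519/19.
Back-substitute into (2): P₂ = (170 − 2×519/19) / 12 = 548/57.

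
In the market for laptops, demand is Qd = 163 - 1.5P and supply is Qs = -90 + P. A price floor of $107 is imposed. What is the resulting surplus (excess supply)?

Surplus = 14.5

Equilibrium price would be P* = 101.2, so the floor at 107 binds.
At P = 107: Qd = 2.5, Qs = 17.
Surplus = 17 − 2.5 = 14.5.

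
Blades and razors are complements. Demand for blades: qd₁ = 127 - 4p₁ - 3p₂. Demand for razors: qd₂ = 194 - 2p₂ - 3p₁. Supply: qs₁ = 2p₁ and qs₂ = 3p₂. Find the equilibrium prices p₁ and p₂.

Market 1: 127 - 4p₁ - 3p₂ = 2p₁ → 6p₁ + 3p₂ = 127.
Market 2: 5p₂ + 3p₁ = 194.
Eliminating p₂: 5×(1) − 3×(2) gives 21p₁ = 53, so p₁ = 53/21.
Back-substitute into (2): p₂ = (194 − 3×53/21) / 5 = 261/7.

p₁ = 53/21, p₂ = 261/7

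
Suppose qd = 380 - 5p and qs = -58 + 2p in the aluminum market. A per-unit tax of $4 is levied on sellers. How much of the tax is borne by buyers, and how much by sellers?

Buyers bear 8/7, sellers bear 20/7

Pre-tax equilibrium: p* = 438/7, q* = 470/7.
Tax on sellers shifts supply to qs = -58 + 2(p − 4) = -66 + 2p.
380 - 5p = -66 + 2p gives buyer price pb = 446/7; sellers receive ps = 446/7 − 4 = 418/7.
New quantity: q = 380 − 5(446/7) = 430/7.
Buyer burden = 446/7 − 438/7 = 8/7; seller burden = 438/7 − 418/7 = 20/7.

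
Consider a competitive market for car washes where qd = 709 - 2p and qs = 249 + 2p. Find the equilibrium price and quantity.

p* = 115, q* = 479

Set qd = qs: 709 - 2p = 249 + 2p.
460 = 4p, so p* = 115.
q* = 709 − 2(115) = 479.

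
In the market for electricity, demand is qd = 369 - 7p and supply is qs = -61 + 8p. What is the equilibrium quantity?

Set qd = qs: 369 - 7p = -61 + 8p.
430 = 15p, so p* = 86/3.
q* = 369 − 7(86/3) = 505/3.

q* = 505/3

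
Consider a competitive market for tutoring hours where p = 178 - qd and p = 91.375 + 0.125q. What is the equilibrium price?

p* = 101

Set the two price expressions equal: 178 - q = 91.375 + 0.125q.
86.625 = 1.125q, so q* = 77.
p* = 178 − (1)(77) = 101.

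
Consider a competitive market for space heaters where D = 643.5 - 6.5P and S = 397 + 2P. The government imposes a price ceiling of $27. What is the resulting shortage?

Equilibrium price would be P* = 29, so the ceiling at 27 binds.
At P = 27: D = 643.5 − 6.5(27) = 468, S = 397 + 2(27) = 451.
Shortage = 468 − 451 = 17.

Shortage = 17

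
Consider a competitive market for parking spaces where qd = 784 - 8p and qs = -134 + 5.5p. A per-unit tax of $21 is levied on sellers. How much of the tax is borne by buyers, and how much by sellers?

Pre-tax equilibrium: p* = 68, q* = 240.
Tax on sellers shifts supply to qs = -134 + 5.5(p − 21) = -249.5 + 5.5p.
784 - 8p = -249.5 + 5.5p gives buyer price pb = 689/9; sellers receive ps = 689/9 − 21 = 500/9.
New quantity: q = 784 − 8(689/9) = 1544/9.
Buyer burden = 689/9 − 68 = 77/9; seller burden = 68 − 500/9 = 112/9.

Buyers bear 77/9, sellers bear 112/9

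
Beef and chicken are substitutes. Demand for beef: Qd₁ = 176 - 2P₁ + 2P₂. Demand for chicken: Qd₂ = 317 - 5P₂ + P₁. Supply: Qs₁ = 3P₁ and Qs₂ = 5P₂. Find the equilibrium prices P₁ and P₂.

Market 1: 176 - 2P₁ + 2P₂ = 3P₁ → 5P₁ - 2P₂ = 176.
Market 2: 10P₂ - P₁ = 317.
Eliminating P₂: 10×(1) + 2×(2) gives 48P₁ = 2394, so P₁ = 49.875.
Back-substitute into (2): P₂ = (317 + 1×49.875) / 10 = 36.6875.

P₁ = 49.875, P₂ = 36.6875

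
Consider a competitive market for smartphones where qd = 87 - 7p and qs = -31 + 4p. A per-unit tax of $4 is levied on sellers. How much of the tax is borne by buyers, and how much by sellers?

Pre-tax equilibrium: p* = 118/11, q* = 131/11.
Tax on sellers shifts supply to qs = -31 + 4(p − 4) = -47 + 4p.
87 - 7p = -47 + 4p gives buyer price pb = 134/11; sellers receive ps = 134/11 − 4 = 90/11.
New quantity: q = 87 − 7(134/11) = 19/11.
Buyer burden = 134/11 − 118/11 = 16/11; seller burden = 118/11 − 90/11 = 28/11.

Buyers bear 16/11, sellers bear 28/11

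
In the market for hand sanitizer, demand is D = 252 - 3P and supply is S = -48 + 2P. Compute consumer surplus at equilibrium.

Consumer surplus = 864

Equilibrium: 252 - 3P = -48 + 2P gives P* = 60, Q* = 72.
Demand choke price (D = 0): P = 84.
CS = ½(84 − 60)(72) = 864.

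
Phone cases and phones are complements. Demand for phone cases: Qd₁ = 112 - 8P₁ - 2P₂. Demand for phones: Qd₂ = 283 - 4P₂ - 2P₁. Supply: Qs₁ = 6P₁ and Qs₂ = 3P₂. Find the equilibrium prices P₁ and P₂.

P₁ = 109/47, P₂ = 1869/47

Market 1: 112 - 8P₁ - 2P₂ = 6P₁ → 14P₁ + 2P₂ = 112.
Market 2: 7P₂ + 2P₁ = 283.
Eliminating P₂: 7×(1) − 2×(2) gives 94P₁ = 218, so P₁ = 109/47.
Back-substitute into (2): P₂ = (283 − 2×109/47) / 7 = 1869/47.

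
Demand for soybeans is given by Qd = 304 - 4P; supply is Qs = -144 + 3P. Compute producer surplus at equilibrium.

Equilibrium: 304 - 4P = -144 + 3P gives P* = 64, Q* = 48.
Supply starts at P = 48 (where Qs = 0).
PS = ½(64 − 48)(48) = 384.

Producer surplus = 384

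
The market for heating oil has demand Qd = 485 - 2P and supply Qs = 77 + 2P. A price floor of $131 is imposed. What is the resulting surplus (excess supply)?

Equilibrium price would be P* = 102, so the floor at 131 binds.
At P = 131: Qd = 223, Qs = 339.
Surplus = 339 − 223 = 116.

Surplus = 116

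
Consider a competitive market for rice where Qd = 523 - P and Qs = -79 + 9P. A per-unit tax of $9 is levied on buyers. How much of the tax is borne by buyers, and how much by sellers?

Pre-tax equilibrium: P* = 60.2, Q* = 462.8.
Tax on buyers shifts demand to Qd = 523 − 1(P + 9) = 514 - P.
514 - P = -79 + 9P gives seller price Ps = 59.3; buyers pay Pb = 59.3 + 9 = 68.3.
New quantity: Q = 523 − 1(68.3) = 454.7.
Buyer burden = 68.3 − 60.2 = 8.1; seller burden = 60.2 − 59.3 = 0.9.

Buyers bear $8.1, sellers bear $0.9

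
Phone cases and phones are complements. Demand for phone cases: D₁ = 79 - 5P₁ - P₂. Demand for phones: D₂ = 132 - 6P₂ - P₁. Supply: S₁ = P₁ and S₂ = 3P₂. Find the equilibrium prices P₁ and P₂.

Market 1: 79 - 5P₁ - P₂ = P₁ → 6P₁ + P₂ = 79.
Market 2: 9P₂ + P₁ = 132.
Eliminating P₂: 9×(1) − 1×(2) gives 53P₁ = 579, so P₁ = 579/53.
Back-substitute into (2): P₂ = (132 − 1×579/53) / 9 = 713/53.

P₁ = 579/53, P₂ = 713/53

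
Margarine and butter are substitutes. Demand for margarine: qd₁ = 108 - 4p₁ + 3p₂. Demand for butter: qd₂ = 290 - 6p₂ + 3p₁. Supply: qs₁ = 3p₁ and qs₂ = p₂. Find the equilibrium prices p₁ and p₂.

Market 1: 108 - 4p₁ + 3p₂ = 3p₁ → 7p₁ - 3p₂ = 108.
Market 2: 7p₂ - 3p₁ = 290.
Eliminating p₂: 7×(1) + 3×(2) gives 40p₁ = 1626, so p₁ = 40.65.
Back-substitute into (2): p₂ = (290 + 3×40.65) / 7 = 58.85.

p₁ = 40.65, p₂ = 58.85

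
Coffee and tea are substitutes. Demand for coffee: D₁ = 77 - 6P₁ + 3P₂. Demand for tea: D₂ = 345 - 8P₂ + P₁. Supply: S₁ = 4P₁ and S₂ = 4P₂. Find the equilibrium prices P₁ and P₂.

Market 1: 77 - 6P₁ + 3P₂ = 4P₁ → 10P₁ - 3P₂ = 77.
Market 2: 12P₂ - P₁ = 345.
Eliminating P₂: 12×(1) + 3×(2) gives 117P₁ = 1959, so P₁ = 653/39.
Back-substitute into (2): P₂ = (345 + 1×653/39) / 12 = 3527/117.

P₁ = 653/39, P₂ = 3527/117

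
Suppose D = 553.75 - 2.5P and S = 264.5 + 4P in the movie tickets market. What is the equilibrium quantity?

Set D = S: 553.75 - 2.5P = 264.5 + 4P.
289.25 = 6.5P, so P* = 44.5.
Q* = 553.75 − 2.5(44.5) = 442.5.

Q* = 442.5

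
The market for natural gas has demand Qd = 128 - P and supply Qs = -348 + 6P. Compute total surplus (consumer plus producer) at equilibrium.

Equilibrium: 128 - P = -348 + 6P gives P* = 68, Q* = 60.
Demand choke price: P = 128; supply starts at P = 58.
CS = ½(128 − 68)(60) = 1800; PS = ½(68 − 58)(60) = 300.

Total surplus = 2100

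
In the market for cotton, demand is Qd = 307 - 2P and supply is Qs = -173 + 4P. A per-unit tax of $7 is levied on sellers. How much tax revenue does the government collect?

Pre-tax equilibrium: P* = 80, Q* = 147.
Tax on sellers shifts supply to Qs = -173 + 4(P − 7) = -201 + 4P.
307 - 2P = -201 + 4P gives buyer price Pb = 254/3; sellers receive Ps = 254/3 − 7 = 233/3.
New quantity: Q = 307 − 2(254/3) = 413/3.
Revenue = 7 × 413/3 = 2891/3.

Tax revenue = 2891/3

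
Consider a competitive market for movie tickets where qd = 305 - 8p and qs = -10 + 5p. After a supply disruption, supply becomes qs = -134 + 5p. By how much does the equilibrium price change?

Original equilibrium: p* = 315/13, q* = 1445/13.
New equilibrium: 305 - 8p = -134 + 5p, so 439 = 13p and p' = 439/13; q' = 305 − 8(439/13) = 453/13.
Change in price: 439/13 − 315/13 = 124/13.

Δp = 124/13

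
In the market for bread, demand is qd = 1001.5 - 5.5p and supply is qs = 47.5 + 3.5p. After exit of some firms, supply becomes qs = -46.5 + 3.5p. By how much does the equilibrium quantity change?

Original equilibrium: p* = 106, q* = 418.5.
New equilibrium: 1001.5 - 5.5p = -46.5 + 3.5p, so 1048 = 9p and p' = 1048/9; q' = 1001.5 − 5.5(1048/9) = 6499/18.
Change in quantity: 6499/18 − 418.5 = -517/9.

Δq = -517/9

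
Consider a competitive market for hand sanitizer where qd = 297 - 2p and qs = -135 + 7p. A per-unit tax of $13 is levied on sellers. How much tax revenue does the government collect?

Pre-tax equilibrium: p* = 48, q* = 201.
Tax on sellers shifts supply to qs = -135 + 7(p − 13) = -226 + 7p.
297 - 2p = -226 + 7p gives buyer price pb = 523/9; sellers receive ps = 523/9 − 13 = 406/9.
New quantity: q = 297 − 2(523/9) = 1627/9.
Revenue = 13 × 1627/9 = 21151/9.

Tax revenue = 21151/9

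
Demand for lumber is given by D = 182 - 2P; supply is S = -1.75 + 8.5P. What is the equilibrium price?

Set D = S: 182 - 2P = -1.75 + 8.5P.
183.75 = 10.5P, so P* = 17.5.
Q* = 182 − 2(17.5) = 147.

P* = 17.5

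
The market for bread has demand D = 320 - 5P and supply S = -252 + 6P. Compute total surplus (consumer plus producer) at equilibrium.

Total surplus = 660

Equilibrium: 320 - 5P = -252 + 6P gives P* = 52, Q* = 60.
Demand choke price: P = 64; supply starts at P = 42.
CS = ½(64 − 52)(60) = 360; PS = ½(52 − 42)(60) = 300.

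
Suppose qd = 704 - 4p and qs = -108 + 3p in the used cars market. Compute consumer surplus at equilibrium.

Consumer surplus = 7200

Equilibrium: 704 - 4p = -108 + 3p gives p* = 116, q* = 240.
Demand choke price (qd = 0): p = 176.
CS = ½(176 − 116)(240) = 7200.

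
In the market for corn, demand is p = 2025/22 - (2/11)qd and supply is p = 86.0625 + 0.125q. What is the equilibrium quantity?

q* = 19.5

Set the two price expressions equal: 2025/22 - (2/11)q = 86.0625 + 0.125q.
1053/176 = (27/88)q, so q* = 19.5.
p* = 2025/22 − (2/11)(19.5) = 88.5.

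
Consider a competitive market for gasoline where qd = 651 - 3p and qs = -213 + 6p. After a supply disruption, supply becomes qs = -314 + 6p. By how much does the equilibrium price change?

Δp = 101/9

Original equilibrium: p* = 96, q* = 363.
New equilibrium: 651 - 3p = -314 + 6p, so 965 = 9p and p' = 965/9; q' = 651 − 3(965/9) = 988/3.
Change in price: 965/9 − 96 = 101/9.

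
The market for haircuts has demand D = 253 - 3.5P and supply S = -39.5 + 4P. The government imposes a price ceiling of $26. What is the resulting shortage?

Equilibrium price would be P* = 39, so the ceiling at 26 binds.
At P = 26: D = 253 − 3.5(26) = 162, S = -39.5 + 4(26) = 64.5.
Shortage = 162 − 64.5 = 97.5.

Shortage = 97.5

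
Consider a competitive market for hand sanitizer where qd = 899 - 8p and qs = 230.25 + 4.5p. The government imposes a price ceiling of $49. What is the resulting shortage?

Shortage = 56.25

Equilibrium price would be p* = 53.5, so the ceiling at 49 binds.
At p = 49: qd = 899 − 8(49) = 507, qs = 230.25 + 4.5(49) = 450.75.
Shortage = 507 − 450.75 = 56.25.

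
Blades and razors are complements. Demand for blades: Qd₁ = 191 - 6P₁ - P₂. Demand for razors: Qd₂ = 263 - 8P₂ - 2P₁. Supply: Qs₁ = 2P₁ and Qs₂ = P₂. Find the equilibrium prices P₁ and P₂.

Market 1: 191 - 6P₁ - P₂ = 2P₁ → 8P₁ + P₂ = 191.
Market 2: 9P₂ + 2P₁ = 263.
Eliminating P₂: 9×(1) − 1×(2) gives 70P₁ = 1456, so P₁ = 20.8.
Back-substitute into (2): P₂ = (263 − 2×20.8) / 9 = 24.6.

P₁ = 20.8, P₂ = 24.6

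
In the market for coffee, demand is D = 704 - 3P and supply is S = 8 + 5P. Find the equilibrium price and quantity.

Set D = S: 704 - 3P = 8 + 5P.
696 = 8P, so P* = 87.
Q* = 704 − 3(87) = 443.

P* = 87, Q* = 443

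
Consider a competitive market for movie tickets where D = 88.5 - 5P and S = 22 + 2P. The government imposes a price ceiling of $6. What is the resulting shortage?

Equilibrium price would be P* = 9.5, so the ceiling at 6 binds.
At P = 6: D = 88.5 − 5(6) = 58.5, S = 22 + 2(6) = 34.
Shortage = 58.5 − 34 = 24.5.

Shortage = 24.5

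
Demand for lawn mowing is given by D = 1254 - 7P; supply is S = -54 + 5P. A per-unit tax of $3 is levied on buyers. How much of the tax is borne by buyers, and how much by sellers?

Pre-tax equilibrium: P* = 109, Q* = 491.
Tax on buyers shifts demand to D = 1254 − 7(P + 3) = 1233 - 7P.
1233 - 7P = -54 + 5P gives seller price Ps = 107.25; buyers pay Pb = 107.25 + 3 = 110.25.
New quantity: Q = 1254 − 7(110.25) = 482.25.
Buyer burden = 110.25 − 109 = 1.25; seller burden = 109 − 107.25 = 1.75.

Buyers bear $1.25, sellers bear $1.75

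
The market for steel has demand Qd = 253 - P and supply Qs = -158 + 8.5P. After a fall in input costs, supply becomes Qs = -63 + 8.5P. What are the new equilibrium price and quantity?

Original equilibrium: P* = 822/19, Q* = 3985/19.
New equilibrium: 253 - P = -63 + 8.5P, so 316 = 9.5P and P' = 632/19; Q' = 253 − 1(632/19) = 4175/19.

P' = 632/19, Q' = 4175/19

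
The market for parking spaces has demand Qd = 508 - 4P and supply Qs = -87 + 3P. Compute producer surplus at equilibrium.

Equilibrium: 508 - 4P = -87 + 3P gives P* = 85, Q* = 168.
Supply starts at P = 29 (where Qs = 0).
PS = ½(85 − 29)(168) = 4704.

Producer surplus = 4704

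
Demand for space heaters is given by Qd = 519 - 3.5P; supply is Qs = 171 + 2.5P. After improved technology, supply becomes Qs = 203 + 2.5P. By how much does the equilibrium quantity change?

ΔQ = 56/3

Original equilibrium: P* = 58, Q* = 316.
New equilibrium: 519 - 3.5P = 203 + 2.5P, so 316 = 6P and P' = 158/3; Q' = 519 − 3.5(158/3) = 1004/3.
Change in quantity: 1004/3 − 316 = 56/3.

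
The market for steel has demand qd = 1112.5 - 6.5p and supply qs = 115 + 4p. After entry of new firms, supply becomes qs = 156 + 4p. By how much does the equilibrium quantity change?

Original equilibrium: p* = 95, q* = 495.
New equilibrium: 1112.5 - 6.5p = 156 + 4p, so 956.5 = 10.5p and p' = 1913/21; q' = 1112.5 − 6.5(1913/21) = 10928/21.
Change in quantity: 10928/21 − 495 = 533/21.

Δq = 533/21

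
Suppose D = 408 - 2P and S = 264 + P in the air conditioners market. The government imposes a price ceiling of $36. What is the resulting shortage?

Shortage = 36

Equilibrium price would be P* = 48, so the ceiling at 36 binds.
At P = 36: D = 408 − 2(36) = 336, S = 264 + 1(36) = 300.
Shortage = 336 − 300 = 36.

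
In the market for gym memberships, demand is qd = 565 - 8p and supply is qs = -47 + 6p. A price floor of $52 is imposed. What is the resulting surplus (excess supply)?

Equilibrium price would be p* = 306/7, so the floor at 52 binds.
At p = 52: qd = 149, qs = 265.
Surplus = 265 − 149 = 116.

Surplus = 116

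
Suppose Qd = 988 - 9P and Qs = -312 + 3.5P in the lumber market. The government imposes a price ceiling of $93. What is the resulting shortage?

Equilibrium price would be P* = 104, so the ceiling at 93 binds.
At P = 93: Qd = 988 − 9(93) = 151, Qs = -312 + 3.5(93) = 13.5.
Shortage = 151 − 13.5 = 137.5.

Shortage = 137.5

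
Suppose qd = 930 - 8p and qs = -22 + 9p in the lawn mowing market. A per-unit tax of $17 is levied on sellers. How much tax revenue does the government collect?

Pre-tax equilibrium: p* = 56, q* = 482.
Tax on sellers shifts supply to qs = -22 + 9(p − 17) = -175 + 9p.
930 - 8p = -175 + 9p gives buyer price pb = 65; sellers receive ps = 65 − 17 = 48.
New quantity: q = 930 − 8(65) = 410.
Revenue = 17 × 410 = 6970.

Tax revenue = 6970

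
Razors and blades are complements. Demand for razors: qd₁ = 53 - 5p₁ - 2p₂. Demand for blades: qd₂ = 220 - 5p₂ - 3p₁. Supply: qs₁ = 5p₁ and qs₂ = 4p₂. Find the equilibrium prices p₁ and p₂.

Market 1: 53 - 5p₁ - 2p₂ = 5p₁ → 10p₁ + 2p₂ = 53.
Market 2: 9p₂ + 3p₁ = 220.
Eliminating p₂: 9×(1) − 2×(2) gives 84p₁ = 37, so p₁ = 37/84.
Back-substitute into (2): p₂ = (220 − 3×37/84) / 9 = 2041/84.

p₁ = 37/84, p₂ = 2041/84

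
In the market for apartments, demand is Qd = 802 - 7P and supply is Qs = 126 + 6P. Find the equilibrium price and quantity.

Set Qd = Qs: 802 - 7P = 126 + 6P.
676 = 13P, so P* = 52.
Q* = 802 − 7(52) = 438.

P* = 52, Q* = 438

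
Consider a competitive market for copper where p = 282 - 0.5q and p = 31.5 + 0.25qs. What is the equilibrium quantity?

Set the two price expressions equal: 282 - 0.5q = 31.5 + 0.25q.
250.5 = 0.75q, so q* = 334.
p* = 282 − (0.5)(334) = 115.

q* = 334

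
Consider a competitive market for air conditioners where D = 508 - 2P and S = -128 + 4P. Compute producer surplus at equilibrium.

Equilibrium: 508 - 2P = -128 + 4P gives P* = 106, Q* = 296.
Supply starts at P = 32 (where S = 0).
PS = ½(106 − 32)(296) = 10952.

Producer surplus = 10952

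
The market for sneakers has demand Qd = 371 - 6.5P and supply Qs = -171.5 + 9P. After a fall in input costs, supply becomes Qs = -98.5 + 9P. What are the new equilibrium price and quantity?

Original equilibrium: P* = 35, Q* = 143.5.
New equilibrium: 371 - 6.5P = -98.5 + 9P, so 469.5 = 15.5P and P' = 939/31; Q' = 371 − 6.5(939/31) = 10795/62.

P' = 939/31, Q' = 10795/62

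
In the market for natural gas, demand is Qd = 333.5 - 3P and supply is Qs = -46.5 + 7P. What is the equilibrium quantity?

Set Qd = Qs: 333.5 - 3P = -46.5 + 7P.
380 = 10P, so P* = 38.
Q* = 333.5 − 3(38) = 219.5.

Q* = 219.5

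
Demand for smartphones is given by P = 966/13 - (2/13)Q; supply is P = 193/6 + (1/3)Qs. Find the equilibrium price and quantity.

Set the two price expressions equal: 966/13 - (2/13)Q = 193/6 + (1/3)Q.
3287/78 = (19/39)Q, so Q* = 86.5.
P* = 966/13 − (2/13)(86.5) = 61.

P* = 61, Q* = 86.5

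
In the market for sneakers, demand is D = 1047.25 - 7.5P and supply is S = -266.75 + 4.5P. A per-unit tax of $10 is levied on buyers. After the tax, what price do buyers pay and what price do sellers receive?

Buyers pay $113.25, sellers receive $103.25

Pre-tax equilibrium: P* = 109.5, Q* = 226.
Tax on buyers shifts demand to D = 1047.25 − 7.5(P + 10) = 972.25 - 7.5P.
972.25 - 7.5P = -266.75 + 4.5P gives seller price Ps = 103.25; buyers pay Pb = 103.25 + 10 = 113.25.
New quantity: Q = 1047.25 − 7.5(113.25) = 197.875.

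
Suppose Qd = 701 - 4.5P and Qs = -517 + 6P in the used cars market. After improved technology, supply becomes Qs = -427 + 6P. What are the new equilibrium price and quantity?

P' = 752/7, Q' = 1523/7

Original equilibrium: P* = 116, Q* = 179.
New equilibrium: 701 - 4.5P = -427 + 6P, so 1128 = 10.5P and P' = 752/7; Q' = 701 − 4.5(752/7) = 1523/7.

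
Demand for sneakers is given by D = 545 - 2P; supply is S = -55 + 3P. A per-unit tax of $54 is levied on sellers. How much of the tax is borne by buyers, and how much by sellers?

Pre-tax equilibrium: P* = 120, Q* = 305.
Tax on sellers shifts supply to S = -55 + 3(P − 54) = -217 + 3P.
545 - 2P = -217 + 3P gives buyer price Pb = 152.4; sellers receive Ps = 152.4 − 54 = 98.4.
New quantity: Q = 545 − 2(152.4) = 240.2.
Buyer burden = 152.4 − 120 = 32.4; seller burden = 120 − 98.4 = 21.6.

Buyers bear $32.4, sellers bear $21.6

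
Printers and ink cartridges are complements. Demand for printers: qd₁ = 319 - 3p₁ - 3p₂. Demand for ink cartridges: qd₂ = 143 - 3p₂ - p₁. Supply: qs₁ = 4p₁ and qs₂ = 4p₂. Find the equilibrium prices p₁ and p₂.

Market 1: 319 - 3p₁ - 3p₂ = 4p₁ → 7p₁ + 3p₂ = 319.
Market 2: 7p₂ + p₁ = 143.
Eliminating p₂: 7×(1) − 3×(2) gives 46p₁ = 1804, so p₁ = 902/23.
Back-substitute into (2): p₂ = (143 − 1×902/23) / 7 = 341/23.

p₁ = 902/23, p₂ = 341/23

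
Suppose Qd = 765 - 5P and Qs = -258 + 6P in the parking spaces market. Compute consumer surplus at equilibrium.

Consumer surplus = 9000

Equilibrium: 765 - 5P = -258 + 6P gives P* = 93, Q* = 300.
Demand choke price (Qd = 0): P = 153.
CS = ½(153 − 93)(300) = 9000.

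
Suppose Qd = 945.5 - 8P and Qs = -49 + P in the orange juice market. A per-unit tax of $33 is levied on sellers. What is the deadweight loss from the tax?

Pre-tax equilibrium: P* = 110.5, Q* = 61.5.
Tax on sellers shifts supply to Qs = -49 + 1(P − 33) = -82 + P.
945.5 - 8P = -82 + P gives buyer price Pb = 685/6; sellers receive Ps = 685/6 − 33 = 487/6.
New quantity: Q = 945.5 − 8(685/6) = 193/6.
DWL = ½ × 33 × (61.5 − 193/6) = 484.

Deadweight loss = 484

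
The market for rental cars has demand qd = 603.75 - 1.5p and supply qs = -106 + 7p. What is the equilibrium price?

p* = 83.5

Set qd = qs: 603.75 - 1.5p = -106 + 7p.
709.75 = 8.5p, so p* = 83.5.
q* = 603.75 − 1.5(83.5) = 478.5.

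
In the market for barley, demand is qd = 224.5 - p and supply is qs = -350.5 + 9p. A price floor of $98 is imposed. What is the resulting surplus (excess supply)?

Equilibrium price would be p* = 57.5, so the floor at 98 binds.
At p = 98: qd = 126.5, qs = 531.5.
Surplus = 531.5 − 126.5 = 405.

Surplus = 405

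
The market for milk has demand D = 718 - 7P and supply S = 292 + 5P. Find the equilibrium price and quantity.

Set D = S: 718 - 7P = 292 + 5P.
426 = 12P, so P* = 35.5.
Q* = 718 − 7(35.5) = 469.5.

P* = 35.5, Q* = 469.5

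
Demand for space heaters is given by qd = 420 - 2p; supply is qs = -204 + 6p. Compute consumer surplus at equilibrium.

Consumer surplus = 17424

Equilibrium: 420 - 2p = -204 + 6p gives p* = 78, q* = 264.
Demand choke price (qd = 0): p = 210.
CS = ½(210 − 78)(264) = 17424.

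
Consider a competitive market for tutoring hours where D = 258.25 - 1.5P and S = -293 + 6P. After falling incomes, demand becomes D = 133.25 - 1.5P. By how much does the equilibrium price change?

ΔP = -50/3

Original equilibrium: P* = 73.5, Q* = 148.
New equilibrium: 133.25 - 1.5P = -293 + 6P, so 426.25 = 7.5P and P' = 341/6; Q' = 133.25 − 1.5(341/6) = 48.
Change in price: 341/6 − 73.5 = -50/3.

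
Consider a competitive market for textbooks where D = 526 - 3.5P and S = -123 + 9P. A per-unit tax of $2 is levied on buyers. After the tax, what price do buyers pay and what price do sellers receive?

Buyers pay $53.36, sellers receive $51.36

Pre-tax equilibrium: P* = 51.92, Q* = 344.28.
Tax on buyers shifts demand to D = 526 − 3.5(P + 2) = 519 - 3.5P.
519 - 3.5P = -123 + 9P gives seller price Ps = 51.36; buyers pay Pb = 51.36 + 2 = 53.36.
New quantity: Q = 526 − 3.5(53.36) = 339.24.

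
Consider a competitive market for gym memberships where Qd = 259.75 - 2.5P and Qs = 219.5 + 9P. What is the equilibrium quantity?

Set Qd = Qs: 259.75 - 2.5P = 219.5 + 9P.
40.25 = 11.5P, so P* = 3.5.
Q* = 259.75 − 2.5(3.5) = 251.

Q* = 251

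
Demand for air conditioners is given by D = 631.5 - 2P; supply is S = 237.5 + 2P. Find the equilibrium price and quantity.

P* = 98.5, Q* = 434.5

Set D = S: 631.5 - 2P = 237.5 + 2P.
394 = 4P, so P* = 98.5.
Q* = 631.5 − 2(98.5) = 434.5.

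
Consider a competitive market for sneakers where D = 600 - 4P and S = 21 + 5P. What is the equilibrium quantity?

Q* = 1028/3

Set D = S: 600 - 4P = 21 + 5P.
579 = 9P, so P* = 193/3.
Q* = 600 − 4(193/3) = 1028/3.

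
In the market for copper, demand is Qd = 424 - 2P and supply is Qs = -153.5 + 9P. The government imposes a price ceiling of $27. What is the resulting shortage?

Equilibrium price would be P* = 52.5, so the ceiling at 27 binds.
At P = 27: Qd = 424 − 2(27) = 370, Qs = -153.5 + 9(27) = 89.5.
Shortage = 370 − 89.5 = 280.5.

Shortage = 280.5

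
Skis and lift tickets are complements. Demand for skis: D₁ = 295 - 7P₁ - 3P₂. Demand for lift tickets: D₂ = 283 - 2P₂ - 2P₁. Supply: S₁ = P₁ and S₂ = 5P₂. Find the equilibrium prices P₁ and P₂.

P₁ = 24.32, P₂ = 33.48

Market 1: 295 - 7P₁ - 3P₂ = P₁ → 8P₁ + 3P₂ = 295.
Market 2: 7P₂ + 2P₁ = 283.
Eliminating P₂: 7×(1) − 3×(2) gives 50P₁ = 1216, so P₁ = 24.32.
Back-substitute into (2): P₂ = (283 − 2×24.32) / 7 = 33.48.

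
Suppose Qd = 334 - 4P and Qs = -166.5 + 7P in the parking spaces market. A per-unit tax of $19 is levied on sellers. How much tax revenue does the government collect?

Tax revenue = 21660/11

Pre-tax equilibrium: P* = 45.5, Q* = 152.
Tax on sellers shifts supply to Qs = -166.5 + 7(P − 19) = -299.5 + 7P.
334 - 4P = -299.5 + 7P gives buyer price Pb = 1267/22; sellers receive Ps = 1267/22 − 19 = 849/22.
New quantity: Q = 334 − 4(1267/22) = 1140/11.
Revenue = 19 × 1140/11 = 21660/11.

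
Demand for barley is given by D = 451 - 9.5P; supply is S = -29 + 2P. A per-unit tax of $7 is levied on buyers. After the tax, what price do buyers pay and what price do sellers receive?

Buyers pay 988/23, sellers receive 827/23

Pre-tax equilibrium: P* = 960/23, Q* = 1253/23.
Tax on buyers shifts demand to D = 451 − 9.5(P + 7) = 384.5 - 9.5P.
384.5 - 9.5P = -29 + 2P gives seller price Ps = 827/23; buyers pay Pb = 827/23 + 7 = 988/23.
New quantity: Q = 451 − 9.5(988/23) = 987/23.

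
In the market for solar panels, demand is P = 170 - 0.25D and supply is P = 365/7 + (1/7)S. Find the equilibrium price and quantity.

P* = 95, Q* = 300

Set the two price expressions equal: 170 - 0.25Q = 365/7 + (1/7)Q.
825/7 = (11/28)Q, so Q* = 300.
P* = 170 − (0.25)(300) = 95.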